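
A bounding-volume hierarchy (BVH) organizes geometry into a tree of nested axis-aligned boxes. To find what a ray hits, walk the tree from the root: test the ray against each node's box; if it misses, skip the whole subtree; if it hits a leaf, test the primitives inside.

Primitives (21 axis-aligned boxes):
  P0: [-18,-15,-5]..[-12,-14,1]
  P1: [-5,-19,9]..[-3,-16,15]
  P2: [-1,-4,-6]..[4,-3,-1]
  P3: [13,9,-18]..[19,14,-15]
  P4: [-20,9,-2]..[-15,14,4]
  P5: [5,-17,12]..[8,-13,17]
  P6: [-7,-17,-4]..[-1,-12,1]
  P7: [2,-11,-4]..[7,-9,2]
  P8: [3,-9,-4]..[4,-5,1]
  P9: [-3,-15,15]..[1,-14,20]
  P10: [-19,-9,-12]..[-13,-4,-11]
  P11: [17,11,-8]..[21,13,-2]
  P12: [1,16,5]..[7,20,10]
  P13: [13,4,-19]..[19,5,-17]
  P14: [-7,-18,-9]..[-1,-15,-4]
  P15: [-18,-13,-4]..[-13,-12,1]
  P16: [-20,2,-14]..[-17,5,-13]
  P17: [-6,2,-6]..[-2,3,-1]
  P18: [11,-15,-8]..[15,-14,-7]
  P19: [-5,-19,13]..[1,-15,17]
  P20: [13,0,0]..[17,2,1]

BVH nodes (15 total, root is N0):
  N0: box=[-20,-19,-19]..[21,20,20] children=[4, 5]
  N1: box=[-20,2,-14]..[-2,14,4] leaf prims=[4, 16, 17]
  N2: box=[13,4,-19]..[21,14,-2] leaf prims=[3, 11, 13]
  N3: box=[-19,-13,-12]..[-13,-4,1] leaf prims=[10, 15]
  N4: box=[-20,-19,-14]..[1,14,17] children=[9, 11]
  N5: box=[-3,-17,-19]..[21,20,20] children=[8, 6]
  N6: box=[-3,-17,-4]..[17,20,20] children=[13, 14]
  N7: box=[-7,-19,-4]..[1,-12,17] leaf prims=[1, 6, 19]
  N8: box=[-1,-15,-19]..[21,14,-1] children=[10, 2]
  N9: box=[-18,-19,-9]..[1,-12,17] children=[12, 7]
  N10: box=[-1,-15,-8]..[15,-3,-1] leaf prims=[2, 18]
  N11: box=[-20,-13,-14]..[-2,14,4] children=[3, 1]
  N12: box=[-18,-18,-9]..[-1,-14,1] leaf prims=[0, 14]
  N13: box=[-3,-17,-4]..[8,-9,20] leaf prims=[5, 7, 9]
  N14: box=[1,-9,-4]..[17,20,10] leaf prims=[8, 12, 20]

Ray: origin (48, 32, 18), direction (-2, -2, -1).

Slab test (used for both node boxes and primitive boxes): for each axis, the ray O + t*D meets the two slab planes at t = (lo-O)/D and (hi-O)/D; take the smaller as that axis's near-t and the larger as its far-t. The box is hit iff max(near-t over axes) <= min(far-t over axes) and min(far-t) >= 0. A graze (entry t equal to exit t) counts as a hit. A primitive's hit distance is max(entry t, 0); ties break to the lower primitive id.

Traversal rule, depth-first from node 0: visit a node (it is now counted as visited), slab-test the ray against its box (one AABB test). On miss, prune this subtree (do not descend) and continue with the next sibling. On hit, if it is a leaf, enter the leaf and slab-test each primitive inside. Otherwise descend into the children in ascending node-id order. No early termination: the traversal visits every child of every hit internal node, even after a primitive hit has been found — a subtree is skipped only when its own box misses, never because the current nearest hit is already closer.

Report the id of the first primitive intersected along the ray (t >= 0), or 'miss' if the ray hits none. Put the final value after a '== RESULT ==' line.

Walk:
N0 x:[27/2,34] y:[6,51/2] z:[-2,37] -> hit [27/2,51/2], descend [4, 5]
  N4 x:[47/2,34] y:[9,51/2] z:[1,32] -> hit [47/2,51/2], descend [9, 11]
    N9 x:[47/2,33] y:[22,51/2] z:[1,27] -> hit [47/2,51/2], descend [7, 12]
      N7 x:[47/2,55/2] y:[22,51/2] z:[1,22] -> miss, prune
      N12 x:[49/2,33] y:[23,25] z:[17,27] -> hit [49/2,25] leaf, test {P0(miss), P14@t=49/2}
    N11 x:[25,34] y:[9,45/2] z:[14,32] -> miss, prune
  N5 x:[27/2,51/2] y:[6,49/2] z:[-2,37] -> hit [27/2,49/2], descend [6, 8]
    N6 x:[31/2,51/2] y:[6,49/2] z:[-2,22] -> hit [31/2,22], descend [13, 14]
      N13 x:[20,51/2] y:[41/2,49/2] z:[-2,22] -> hit [41/2,22] leaf, test {P5(miss), P7@t=41/2, P9(miss)}
      N14 x:[31/2,47/2] y:[6,41/2] z:[8,22] -> hit [31/2,41/2] leaf, test {P8(miss), P12(miss), P20(miss)}
    N8 x:[27/2,49/2] y:[9,47/2] z:[19,37] -> hit [19,47/2], descend [2, 10]
      N2 x:[27/2,35/2] y:[9,14] z:[20,37] -> miss, prune
      N10 x:[33/2,49/2] y:[35/2,47/2] z:[19,26] -> hit [19,47/2] leaf, test {P2(miss), P18(miss)}

Summary -> nodes [0, 4, 9, 7, 12, 11, 5, 6, 13, 14, 8, 2, 10]; box-tests=13; leaf-entries=4; first=P7

== RESULT ==
7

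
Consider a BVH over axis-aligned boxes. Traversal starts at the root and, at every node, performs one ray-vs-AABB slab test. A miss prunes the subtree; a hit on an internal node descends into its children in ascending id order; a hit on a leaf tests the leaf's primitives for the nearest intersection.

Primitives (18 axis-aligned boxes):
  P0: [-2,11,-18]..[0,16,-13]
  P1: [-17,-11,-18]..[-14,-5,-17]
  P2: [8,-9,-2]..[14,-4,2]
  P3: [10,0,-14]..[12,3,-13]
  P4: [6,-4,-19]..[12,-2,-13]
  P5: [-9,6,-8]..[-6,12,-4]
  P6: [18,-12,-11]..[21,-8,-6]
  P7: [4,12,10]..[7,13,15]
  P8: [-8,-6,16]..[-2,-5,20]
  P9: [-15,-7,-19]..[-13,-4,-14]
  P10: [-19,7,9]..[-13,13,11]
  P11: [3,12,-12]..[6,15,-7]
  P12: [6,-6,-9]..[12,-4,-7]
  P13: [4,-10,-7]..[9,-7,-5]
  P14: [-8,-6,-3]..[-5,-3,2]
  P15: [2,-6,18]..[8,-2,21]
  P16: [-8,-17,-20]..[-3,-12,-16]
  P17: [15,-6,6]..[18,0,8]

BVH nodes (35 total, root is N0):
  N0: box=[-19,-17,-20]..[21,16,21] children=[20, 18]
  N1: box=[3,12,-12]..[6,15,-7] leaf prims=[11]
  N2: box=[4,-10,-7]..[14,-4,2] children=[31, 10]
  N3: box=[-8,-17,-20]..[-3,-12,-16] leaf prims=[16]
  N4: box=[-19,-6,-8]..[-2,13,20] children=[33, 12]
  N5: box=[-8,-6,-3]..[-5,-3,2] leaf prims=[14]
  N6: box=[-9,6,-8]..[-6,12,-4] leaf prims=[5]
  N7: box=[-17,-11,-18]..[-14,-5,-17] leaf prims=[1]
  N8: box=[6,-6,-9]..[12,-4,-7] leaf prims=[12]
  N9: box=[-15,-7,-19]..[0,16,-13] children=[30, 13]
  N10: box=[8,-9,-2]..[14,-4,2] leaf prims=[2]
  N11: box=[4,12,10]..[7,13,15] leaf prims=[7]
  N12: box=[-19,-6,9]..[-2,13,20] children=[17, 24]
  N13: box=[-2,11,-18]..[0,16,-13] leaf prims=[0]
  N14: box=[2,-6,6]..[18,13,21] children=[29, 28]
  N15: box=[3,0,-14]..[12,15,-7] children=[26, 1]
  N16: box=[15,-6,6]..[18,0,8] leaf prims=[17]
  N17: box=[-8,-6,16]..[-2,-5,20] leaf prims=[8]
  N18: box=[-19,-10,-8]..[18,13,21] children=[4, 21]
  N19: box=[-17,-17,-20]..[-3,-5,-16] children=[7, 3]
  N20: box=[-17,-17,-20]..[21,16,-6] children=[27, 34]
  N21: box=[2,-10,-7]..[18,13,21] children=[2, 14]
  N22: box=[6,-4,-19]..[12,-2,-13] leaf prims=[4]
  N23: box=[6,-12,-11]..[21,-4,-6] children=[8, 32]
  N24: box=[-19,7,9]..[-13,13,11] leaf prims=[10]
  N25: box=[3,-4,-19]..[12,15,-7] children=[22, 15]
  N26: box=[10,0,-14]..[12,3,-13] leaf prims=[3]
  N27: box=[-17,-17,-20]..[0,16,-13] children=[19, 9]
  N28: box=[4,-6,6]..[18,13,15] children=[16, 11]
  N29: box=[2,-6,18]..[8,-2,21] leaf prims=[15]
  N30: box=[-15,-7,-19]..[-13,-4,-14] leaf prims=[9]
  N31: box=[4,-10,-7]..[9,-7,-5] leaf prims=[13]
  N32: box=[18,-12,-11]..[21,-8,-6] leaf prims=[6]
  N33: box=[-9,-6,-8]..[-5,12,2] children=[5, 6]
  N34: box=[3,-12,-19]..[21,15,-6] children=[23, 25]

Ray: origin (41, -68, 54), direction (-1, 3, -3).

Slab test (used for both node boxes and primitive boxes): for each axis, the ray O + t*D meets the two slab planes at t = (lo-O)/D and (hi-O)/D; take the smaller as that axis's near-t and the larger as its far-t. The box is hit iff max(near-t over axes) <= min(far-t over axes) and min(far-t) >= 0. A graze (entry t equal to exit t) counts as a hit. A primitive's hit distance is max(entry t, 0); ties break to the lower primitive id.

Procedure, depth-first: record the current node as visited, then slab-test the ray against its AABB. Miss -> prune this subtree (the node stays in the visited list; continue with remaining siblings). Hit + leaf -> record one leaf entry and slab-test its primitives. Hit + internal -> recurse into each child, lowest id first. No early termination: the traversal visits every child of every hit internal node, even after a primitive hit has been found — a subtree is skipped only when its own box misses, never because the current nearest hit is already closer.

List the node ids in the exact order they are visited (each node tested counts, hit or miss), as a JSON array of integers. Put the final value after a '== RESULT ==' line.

Walk:
N0 x:[20,60] y:[17,28] z:[11,74/3] -> hit [20,74/3], descend [18, 20]
  N18 x:[23,60] y:[58/3,27] z:[11,62/3] -> miss, prune
  N20 x:[20,58] y:[17,28] z:[20,74/3] -> hit [20,74/3], descend [27, 34]
    N27 x:[41,58] y:[17,28] z:[67/3,74/3] -> miss, prune
    N34 x:[20,38] y:[56/3,83/3] z:[20,73/3] -> hit [20,73/3], descend [23, 25]
      N23 x:[20,35] y:[56/3,64/3] z:[20,65/3] -> hit [20,64/3], descend [8, 32]
        N8 x:[29,35] y:[62/3,64/3] z:[61/3,21] -> miss, prune
        N32 x:[20,23] y:[56/3,20] z:[20,65/3] -> hit [20,20] leaf, test {P6@t=20}
      N25 x:[29,38] y:[64/3,83/3] z:[61/3,73/3] -> miss, prune

Summary -> nodes [0, 18, 20, 27, 34, 23, 8, 32, 25]; box-tests=9; leaf-entries=1; first=P6

== RESULT ==
[0, 18, 20, 27, 34, 23, 8, 32, 25]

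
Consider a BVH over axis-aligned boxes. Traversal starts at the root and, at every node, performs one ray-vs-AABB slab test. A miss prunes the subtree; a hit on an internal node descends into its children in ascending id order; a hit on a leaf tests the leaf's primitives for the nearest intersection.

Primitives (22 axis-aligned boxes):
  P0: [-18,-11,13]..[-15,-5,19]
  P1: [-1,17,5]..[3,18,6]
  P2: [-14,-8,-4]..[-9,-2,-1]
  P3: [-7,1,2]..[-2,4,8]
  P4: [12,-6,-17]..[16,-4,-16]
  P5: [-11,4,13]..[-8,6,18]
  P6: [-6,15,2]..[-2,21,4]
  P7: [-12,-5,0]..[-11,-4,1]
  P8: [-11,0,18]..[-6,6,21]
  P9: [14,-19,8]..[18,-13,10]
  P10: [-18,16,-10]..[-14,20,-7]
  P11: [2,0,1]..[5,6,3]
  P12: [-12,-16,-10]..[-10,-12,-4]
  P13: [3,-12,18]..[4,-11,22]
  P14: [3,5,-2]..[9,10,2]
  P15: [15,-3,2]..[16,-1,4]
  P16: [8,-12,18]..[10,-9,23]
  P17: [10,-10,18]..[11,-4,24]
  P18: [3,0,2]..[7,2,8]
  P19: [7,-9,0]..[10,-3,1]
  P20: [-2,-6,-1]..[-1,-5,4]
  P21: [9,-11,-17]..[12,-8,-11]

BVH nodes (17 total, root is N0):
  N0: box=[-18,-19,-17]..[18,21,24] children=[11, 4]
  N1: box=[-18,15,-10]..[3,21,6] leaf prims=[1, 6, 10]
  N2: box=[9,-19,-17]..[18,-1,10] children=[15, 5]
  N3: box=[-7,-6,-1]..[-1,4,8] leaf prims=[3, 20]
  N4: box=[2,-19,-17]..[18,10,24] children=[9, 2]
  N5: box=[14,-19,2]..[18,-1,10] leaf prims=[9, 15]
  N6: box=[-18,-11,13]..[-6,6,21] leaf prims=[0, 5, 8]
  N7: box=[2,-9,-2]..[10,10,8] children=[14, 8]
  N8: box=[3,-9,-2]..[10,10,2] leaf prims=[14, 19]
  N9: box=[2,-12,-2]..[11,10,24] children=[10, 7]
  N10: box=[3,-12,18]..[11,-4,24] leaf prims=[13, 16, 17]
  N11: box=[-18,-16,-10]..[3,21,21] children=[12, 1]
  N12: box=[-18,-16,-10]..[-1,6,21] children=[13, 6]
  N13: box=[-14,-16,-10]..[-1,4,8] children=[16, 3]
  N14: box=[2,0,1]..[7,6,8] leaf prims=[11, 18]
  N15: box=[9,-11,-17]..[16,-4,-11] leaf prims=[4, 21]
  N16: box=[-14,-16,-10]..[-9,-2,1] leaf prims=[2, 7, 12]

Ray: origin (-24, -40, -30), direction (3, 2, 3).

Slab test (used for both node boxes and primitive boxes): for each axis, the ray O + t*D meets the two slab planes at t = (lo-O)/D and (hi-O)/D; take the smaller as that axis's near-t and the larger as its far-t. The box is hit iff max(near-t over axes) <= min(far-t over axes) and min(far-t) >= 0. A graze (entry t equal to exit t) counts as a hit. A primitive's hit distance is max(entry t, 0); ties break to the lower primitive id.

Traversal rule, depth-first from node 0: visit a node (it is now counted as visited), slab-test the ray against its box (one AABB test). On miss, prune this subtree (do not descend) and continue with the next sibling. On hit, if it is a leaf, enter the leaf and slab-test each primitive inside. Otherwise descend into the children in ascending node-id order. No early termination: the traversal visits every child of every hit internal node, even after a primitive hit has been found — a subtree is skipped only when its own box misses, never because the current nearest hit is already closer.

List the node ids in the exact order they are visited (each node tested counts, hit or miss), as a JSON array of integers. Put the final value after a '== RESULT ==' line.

Traverse from the root:
N0 x:[2,14] y:[21/2,61/2] z:[13/3,18] -> hit [21/2,14], descend [4, 11]
  N4 x:[26/3,14] y:[21/2,25] z:[13/3,18] -> hit [21/2,14], descend [2, 9]
    N2 x:[11,14] y:[21/2,39/2] z:[13/3,40/3] -> hit [11,40/3], descend [5, 15]
      N5 x:[38/3,14] y:[21/2,39/2] z:[32/3,40/3] -> hit [38/3,40/3] leaf, test {P9@t=38/3, P15(miss)}
      N15 x:[11,40/3] y:[29/2,18] z:[13/3,19/3] -> miss, prune
    N9 x:[26/3,35/3] y:[14,25] z:[28/3,18] -> miss, prune
  N11 x:[2,9] y:[12,61/2] z:[20/3,17] -> miss, prune

Visited [0, 4, 2, 5, 15, 9, 11]. Tests: 7 box, 1 leaf. Nearest: P9.

== RESULT ==
[0, 4, 2, 5, 15, 9, 11]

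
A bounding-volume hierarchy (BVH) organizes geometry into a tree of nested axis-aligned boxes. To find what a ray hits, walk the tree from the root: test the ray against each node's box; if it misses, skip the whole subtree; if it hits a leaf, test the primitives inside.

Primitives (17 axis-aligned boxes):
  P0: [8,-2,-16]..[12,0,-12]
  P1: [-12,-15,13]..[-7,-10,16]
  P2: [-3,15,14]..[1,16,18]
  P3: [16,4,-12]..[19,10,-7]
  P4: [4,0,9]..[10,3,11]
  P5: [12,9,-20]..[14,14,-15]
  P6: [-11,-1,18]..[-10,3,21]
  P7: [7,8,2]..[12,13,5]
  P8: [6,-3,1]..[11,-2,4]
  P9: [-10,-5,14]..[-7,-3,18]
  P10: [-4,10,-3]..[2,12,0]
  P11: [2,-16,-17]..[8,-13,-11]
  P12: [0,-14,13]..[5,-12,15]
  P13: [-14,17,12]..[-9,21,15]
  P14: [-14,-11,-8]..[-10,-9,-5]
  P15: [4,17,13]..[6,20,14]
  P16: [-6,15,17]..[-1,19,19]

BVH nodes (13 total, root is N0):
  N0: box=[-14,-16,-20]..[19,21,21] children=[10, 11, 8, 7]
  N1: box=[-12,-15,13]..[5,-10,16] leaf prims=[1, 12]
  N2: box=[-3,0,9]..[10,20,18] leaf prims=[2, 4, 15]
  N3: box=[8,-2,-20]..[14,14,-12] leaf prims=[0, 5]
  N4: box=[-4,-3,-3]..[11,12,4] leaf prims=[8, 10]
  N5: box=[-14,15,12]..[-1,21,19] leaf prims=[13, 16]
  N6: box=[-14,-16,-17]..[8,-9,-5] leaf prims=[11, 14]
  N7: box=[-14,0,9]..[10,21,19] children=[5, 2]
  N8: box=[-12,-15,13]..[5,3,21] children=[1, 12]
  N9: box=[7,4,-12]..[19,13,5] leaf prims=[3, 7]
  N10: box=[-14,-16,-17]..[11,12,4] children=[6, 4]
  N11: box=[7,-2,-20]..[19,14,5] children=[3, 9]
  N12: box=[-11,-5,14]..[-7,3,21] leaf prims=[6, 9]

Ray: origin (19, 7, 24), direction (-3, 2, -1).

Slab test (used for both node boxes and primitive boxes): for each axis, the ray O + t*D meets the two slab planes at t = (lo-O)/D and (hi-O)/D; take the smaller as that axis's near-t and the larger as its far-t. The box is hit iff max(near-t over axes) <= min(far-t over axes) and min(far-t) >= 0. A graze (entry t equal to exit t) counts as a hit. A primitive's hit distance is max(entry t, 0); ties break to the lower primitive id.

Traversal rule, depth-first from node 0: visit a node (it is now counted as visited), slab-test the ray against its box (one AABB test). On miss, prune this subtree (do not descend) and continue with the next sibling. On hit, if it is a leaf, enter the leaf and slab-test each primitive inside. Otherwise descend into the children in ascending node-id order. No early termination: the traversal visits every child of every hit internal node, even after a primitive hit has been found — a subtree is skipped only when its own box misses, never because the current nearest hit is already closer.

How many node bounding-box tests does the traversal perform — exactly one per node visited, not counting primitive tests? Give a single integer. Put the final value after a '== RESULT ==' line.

Trace the traversal:
N0 x:[0,11] y:[-23/2,7] z:[3,44] -> hit [3,7], descend [7, 8, 10, 11]
  N7 x:[3,11] y:[-7/2,7] z:[5,15] -> hit [5,7], descend [2, 5]
    N2 x:[3,22/3] y:[-7/2,13/2] z:[6,15] -> hit [6,13/2] leaf, test {P2(miss), P4(miss), P15(miss)}
    N5 x:[20/3,11] y:[4,7] z:[5,12] -> hit [20/3,7] leaf, test {P13(miss), P16(miss)}
  N8 x:[14/3,31/3] y:[-11,-2] z:[3,11] -> miss, prune
  N10 x:[8/3,11] y:[-23/2,5/2] z:[20,41] -> miss, prune
  N11 x:[0,4] y:[-9/2,7/2] z:[19,44] -> miss, prune

Summary -> nodes [0, 7, 2, 5, 8, 10, 11]; box-tests=7; leaf-entries=2; first=miss

== RESULT ==
7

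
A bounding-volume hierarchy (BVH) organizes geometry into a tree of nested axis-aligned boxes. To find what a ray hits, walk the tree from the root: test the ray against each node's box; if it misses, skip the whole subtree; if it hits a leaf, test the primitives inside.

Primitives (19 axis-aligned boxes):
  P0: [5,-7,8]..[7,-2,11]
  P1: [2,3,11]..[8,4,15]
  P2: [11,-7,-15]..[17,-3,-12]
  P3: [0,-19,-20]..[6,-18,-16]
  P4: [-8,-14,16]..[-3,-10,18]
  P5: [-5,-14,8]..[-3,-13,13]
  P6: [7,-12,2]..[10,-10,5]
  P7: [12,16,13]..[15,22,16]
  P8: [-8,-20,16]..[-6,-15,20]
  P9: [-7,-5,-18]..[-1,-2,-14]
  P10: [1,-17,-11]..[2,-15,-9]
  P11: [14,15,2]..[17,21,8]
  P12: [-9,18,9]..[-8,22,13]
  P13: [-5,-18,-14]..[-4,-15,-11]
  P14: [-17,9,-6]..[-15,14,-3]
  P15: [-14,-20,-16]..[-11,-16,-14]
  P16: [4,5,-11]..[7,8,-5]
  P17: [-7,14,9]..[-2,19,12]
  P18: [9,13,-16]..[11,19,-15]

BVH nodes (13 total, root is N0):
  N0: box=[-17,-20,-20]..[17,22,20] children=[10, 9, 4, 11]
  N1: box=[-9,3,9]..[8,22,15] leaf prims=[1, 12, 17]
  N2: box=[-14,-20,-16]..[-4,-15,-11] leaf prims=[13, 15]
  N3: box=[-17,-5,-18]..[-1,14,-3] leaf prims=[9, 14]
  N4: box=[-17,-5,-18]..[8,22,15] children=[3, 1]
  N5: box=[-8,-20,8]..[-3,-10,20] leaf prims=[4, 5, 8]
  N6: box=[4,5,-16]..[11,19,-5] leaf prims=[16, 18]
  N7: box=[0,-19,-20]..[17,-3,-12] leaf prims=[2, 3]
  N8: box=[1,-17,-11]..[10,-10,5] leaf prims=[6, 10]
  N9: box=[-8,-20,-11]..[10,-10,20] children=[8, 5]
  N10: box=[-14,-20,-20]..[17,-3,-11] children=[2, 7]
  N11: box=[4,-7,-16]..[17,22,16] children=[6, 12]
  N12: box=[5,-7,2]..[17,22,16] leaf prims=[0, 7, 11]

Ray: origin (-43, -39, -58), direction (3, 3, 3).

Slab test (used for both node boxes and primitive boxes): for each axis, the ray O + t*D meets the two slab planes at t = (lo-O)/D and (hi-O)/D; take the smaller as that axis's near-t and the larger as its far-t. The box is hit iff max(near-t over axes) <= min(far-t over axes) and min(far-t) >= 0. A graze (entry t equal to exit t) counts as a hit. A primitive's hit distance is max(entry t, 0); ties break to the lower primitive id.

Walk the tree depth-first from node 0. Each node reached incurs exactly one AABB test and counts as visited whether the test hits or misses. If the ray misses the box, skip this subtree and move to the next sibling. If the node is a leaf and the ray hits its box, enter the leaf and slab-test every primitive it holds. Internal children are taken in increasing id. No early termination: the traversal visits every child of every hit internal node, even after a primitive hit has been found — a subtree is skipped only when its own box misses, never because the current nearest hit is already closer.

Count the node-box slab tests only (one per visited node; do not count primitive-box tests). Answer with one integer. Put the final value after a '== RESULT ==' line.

Traverse from the root:
N0 x:[26/3,20] y:[19/3,61/3] z:[38/3,26] -> hit [38/3,20], descend [4, 9, 10, 11]
  N4 x:[26/3,17] y:[34/3,61/3] z:[40/3,73/3] -> hit [40/3,17], descend [1, 3]
    N1 x:[34/3,17] y:[14,61/3] z:[67/3,73/3] -> miss, prune
    N3 x:[26/3,14] y:[34/3,53/3] z:[40/3,55/3] -> hit [40/3,14] leaf, test {P9(miss), P14(miss)}
  N9 x:[35/3,53/3] y:[19/3,29/3] z:[47/3,26] -> miss, prune
  N10 x:[29/3,20] y:[19/3,12] z:[38/3,47/3] -> miss, prune
  N11 x:[47/3,20] y:[32/3,61/3] z:[14,74/3] -> hit [47/3,20], descend [6, 12]
    N6 x:[47/3,18] y:[44/3,58/3] z:[14,53/3] -> hit [47/3,53/3] leaf, test {P16@t=47/3, P18(miss)}
    N12 x:[16,20] y:[32/3,61/3] z:[20,74/3] -> hit [20,20] leaf, test {P0(miss), P7(miss), P11@t=20}

Visited [0, 4, 1, 3, 9, 10, 11, 6, 12]. Tests: 9 box, 3 leaf. Nearest: P16.

== RESULT ==
9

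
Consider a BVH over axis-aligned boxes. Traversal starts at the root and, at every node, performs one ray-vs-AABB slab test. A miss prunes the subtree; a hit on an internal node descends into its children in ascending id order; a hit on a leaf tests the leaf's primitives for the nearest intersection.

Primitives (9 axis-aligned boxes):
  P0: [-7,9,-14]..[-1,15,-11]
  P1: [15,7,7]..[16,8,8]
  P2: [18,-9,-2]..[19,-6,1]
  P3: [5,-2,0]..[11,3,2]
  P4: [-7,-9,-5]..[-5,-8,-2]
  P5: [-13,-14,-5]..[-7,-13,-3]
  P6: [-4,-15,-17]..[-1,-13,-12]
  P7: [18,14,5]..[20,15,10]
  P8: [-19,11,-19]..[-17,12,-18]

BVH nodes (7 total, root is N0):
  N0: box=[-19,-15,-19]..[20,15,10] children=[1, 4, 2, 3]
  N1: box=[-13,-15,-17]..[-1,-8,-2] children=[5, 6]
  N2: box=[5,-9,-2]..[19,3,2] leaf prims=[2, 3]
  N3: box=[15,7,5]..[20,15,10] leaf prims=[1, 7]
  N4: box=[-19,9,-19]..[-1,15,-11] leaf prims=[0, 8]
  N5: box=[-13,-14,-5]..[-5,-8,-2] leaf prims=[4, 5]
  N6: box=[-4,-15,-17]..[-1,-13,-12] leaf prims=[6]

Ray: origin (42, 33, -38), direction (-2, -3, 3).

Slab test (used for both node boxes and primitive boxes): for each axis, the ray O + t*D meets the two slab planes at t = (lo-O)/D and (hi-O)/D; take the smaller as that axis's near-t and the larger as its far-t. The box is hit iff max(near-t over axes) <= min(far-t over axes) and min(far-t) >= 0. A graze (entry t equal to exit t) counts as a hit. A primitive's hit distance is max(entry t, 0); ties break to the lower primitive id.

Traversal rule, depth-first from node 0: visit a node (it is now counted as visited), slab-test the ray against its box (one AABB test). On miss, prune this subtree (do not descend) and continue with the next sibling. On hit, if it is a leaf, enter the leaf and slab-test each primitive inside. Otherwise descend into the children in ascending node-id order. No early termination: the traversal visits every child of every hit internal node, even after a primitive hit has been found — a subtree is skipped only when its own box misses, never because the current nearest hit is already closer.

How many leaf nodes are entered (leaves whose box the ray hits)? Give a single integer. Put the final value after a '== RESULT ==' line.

Walk:
N0 x:[11,61/2] y:[6,16] z:[19/3,16] -> hit [11,16], descend [1, 2, 3, 4]
  N1 x:[43/2,55/2] y:[41/3,16] z:[7,12] -> miss, prune
  N2 x:[23/2,37/2] y:[10,14] z:[12,40/3] -> hit [12,40/3] leaf, test {P2(miss), P3(miss)}
  N3 x:[11,27/2] y:[6,26/3] z:[43/3,16] -> miss, prune
  N4 x:[43/2,61/2] y:[6,8] z:[19/3,9] -> miss, prune

order=[0, 1, 2, 3, 4]  |boxes|=5  |leaves|=1  hit=miss

== RESULT ==
1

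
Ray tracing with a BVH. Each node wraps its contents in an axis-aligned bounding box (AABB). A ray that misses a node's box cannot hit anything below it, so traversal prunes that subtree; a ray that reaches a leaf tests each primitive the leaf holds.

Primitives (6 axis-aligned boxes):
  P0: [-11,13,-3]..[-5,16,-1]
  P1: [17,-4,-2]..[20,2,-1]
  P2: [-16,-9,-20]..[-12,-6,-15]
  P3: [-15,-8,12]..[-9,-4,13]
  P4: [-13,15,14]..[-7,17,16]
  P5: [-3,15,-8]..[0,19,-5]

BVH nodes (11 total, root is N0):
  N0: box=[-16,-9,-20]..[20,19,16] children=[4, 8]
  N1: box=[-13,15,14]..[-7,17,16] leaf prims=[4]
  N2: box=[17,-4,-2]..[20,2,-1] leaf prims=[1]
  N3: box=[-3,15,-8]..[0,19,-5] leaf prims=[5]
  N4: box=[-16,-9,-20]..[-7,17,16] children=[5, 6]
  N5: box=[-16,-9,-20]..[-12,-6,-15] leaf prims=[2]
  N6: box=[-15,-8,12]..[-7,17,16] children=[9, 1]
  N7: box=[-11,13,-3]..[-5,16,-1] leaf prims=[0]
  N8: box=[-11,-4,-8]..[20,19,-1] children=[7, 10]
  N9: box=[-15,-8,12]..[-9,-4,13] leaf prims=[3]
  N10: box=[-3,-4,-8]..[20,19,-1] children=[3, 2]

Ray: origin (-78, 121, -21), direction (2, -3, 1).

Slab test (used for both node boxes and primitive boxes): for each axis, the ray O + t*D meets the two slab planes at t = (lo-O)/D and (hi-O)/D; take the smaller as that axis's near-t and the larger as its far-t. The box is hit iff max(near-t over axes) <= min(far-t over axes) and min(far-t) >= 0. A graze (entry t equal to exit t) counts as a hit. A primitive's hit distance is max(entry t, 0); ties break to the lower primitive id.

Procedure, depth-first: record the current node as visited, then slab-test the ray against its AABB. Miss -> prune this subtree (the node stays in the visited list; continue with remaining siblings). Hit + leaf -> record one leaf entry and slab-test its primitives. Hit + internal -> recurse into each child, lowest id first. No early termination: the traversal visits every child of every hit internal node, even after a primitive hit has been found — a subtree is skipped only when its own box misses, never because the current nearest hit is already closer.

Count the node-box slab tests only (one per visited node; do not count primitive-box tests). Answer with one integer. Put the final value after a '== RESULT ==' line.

Walk:
N0 x:[31,49] y:[34,130/3] z:[1,37] -> hit [34,37], descend [4, 8]
  N4 x:[31,71/2] y:[104/3,130/3] z:[1,37] -> hit [104/3,71/2], descend [5, 6]
    N5 x:[31,33] y:[127/3,130/3] z:[1,6] -> miss, prune
    N6 x:[63/2,71/2] y:[104/3,43] z:[33,37] -> hit [104/3,71/2], descend [1, 9]
      N1 x:[65/2,71/2] y:[104/3,106/3] z:[35,37] -> hit [35,106/3] leaf, test {P4@t=35}
      N9 x:[63/2,69/2] y:[125/3,43] z:[33,34] -> miss, prune
  N8 x:[67/2,49] y:[34,125/3] z:[13,20] -> miss, prune

7 AABB tests over nodes [0, 4, 5, 6, 1, 9, 8]; 1 leaf entered; closest P4.

== RESULT ==
7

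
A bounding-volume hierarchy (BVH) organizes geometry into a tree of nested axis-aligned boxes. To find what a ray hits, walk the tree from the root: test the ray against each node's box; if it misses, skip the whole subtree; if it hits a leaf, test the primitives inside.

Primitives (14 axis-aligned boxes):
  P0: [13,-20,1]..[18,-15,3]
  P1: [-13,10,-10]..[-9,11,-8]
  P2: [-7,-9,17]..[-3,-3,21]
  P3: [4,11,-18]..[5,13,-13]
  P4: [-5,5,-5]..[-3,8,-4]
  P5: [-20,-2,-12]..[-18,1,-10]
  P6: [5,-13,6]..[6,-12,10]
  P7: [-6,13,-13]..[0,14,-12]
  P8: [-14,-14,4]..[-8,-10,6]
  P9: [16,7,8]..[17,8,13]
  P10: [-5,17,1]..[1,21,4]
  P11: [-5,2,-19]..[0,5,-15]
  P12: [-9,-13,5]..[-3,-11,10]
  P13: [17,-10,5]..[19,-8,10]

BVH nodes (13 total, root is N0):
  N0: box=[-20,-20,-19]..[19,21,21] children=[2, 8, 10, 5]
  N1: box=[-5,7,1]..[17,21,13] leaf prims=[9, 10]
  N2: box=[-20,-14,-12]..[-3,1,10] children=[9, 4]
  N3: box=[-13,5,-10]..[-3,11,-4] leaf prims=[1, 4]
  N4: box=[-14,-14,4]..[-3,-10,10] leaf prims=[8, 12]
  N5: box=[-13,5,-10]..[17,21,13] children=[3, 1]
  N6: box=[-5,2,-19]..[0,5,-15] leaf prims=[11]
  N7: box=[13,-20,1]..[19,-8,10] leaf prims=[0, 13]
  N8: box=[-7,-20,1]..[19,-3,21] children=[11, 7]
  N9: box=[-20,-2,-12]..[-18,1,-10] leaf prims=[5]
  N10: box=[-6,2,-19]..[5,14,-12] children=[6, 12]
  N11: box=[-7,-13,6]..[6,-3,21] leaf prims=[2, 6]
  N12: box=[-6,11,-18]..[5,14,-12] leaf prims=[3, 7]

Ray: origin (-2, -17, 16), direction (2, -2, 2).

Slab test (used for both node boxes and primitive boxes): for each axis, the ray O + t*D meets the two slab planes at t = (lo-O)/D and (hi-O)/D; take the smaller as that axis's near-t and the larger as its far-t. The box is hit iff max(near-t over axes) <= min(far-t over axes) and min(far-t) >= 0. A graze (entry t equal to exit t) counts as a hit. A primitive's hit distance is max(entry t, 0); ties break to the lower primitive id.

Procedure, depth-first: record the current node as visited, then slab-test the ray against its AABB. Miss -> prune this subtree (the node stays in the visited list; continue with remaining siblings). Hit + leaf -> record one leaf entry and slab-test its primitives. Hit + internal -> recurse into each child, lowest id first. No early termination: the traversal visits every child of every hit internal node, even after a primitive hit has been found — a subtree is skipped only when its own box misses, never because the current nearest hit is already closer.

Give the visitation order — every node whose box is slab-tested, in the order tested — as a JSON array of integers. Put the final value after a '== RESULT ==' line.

Walk:
N0 x:[-9,21/2] y:[-19,3/2] z:[-35/2,5/2] -> hit [-9,3/2], descend [2, 5, 8, 10]
  N2 x:[-9,-1/2] y:[-9,-3/2] z:[-14,-3] -> miss, prune
  N5 x:[-11/2,19/2] y:[-19,-11] z:[-13,-3/2] -> miss, prune
  N8 x:[-5/2,21/2] y:[-7,3/2] z:[-15/2,5/2] -> hit [-5/2,3/2], descend [7, 11]
    N7 x:[15/2,21/2] y:[-9/2,3/2] z:[-15/2,-3] -> miss, prune
    N11 x:[-5/2,4] y:[-7,-2] z:[-5,5/2] -> miss, prune
  N10 x:[-2,7/2] y:[-31/2,-19/2] z:[-35/2,-14] -> miss, prune

order=[0, 2, 5, 8, 7, 11, 10]  |boxes|=7  |leaves|=0  hit=miss

== RESULT ==
[0, 2, 5, 8, 7, 11, 10]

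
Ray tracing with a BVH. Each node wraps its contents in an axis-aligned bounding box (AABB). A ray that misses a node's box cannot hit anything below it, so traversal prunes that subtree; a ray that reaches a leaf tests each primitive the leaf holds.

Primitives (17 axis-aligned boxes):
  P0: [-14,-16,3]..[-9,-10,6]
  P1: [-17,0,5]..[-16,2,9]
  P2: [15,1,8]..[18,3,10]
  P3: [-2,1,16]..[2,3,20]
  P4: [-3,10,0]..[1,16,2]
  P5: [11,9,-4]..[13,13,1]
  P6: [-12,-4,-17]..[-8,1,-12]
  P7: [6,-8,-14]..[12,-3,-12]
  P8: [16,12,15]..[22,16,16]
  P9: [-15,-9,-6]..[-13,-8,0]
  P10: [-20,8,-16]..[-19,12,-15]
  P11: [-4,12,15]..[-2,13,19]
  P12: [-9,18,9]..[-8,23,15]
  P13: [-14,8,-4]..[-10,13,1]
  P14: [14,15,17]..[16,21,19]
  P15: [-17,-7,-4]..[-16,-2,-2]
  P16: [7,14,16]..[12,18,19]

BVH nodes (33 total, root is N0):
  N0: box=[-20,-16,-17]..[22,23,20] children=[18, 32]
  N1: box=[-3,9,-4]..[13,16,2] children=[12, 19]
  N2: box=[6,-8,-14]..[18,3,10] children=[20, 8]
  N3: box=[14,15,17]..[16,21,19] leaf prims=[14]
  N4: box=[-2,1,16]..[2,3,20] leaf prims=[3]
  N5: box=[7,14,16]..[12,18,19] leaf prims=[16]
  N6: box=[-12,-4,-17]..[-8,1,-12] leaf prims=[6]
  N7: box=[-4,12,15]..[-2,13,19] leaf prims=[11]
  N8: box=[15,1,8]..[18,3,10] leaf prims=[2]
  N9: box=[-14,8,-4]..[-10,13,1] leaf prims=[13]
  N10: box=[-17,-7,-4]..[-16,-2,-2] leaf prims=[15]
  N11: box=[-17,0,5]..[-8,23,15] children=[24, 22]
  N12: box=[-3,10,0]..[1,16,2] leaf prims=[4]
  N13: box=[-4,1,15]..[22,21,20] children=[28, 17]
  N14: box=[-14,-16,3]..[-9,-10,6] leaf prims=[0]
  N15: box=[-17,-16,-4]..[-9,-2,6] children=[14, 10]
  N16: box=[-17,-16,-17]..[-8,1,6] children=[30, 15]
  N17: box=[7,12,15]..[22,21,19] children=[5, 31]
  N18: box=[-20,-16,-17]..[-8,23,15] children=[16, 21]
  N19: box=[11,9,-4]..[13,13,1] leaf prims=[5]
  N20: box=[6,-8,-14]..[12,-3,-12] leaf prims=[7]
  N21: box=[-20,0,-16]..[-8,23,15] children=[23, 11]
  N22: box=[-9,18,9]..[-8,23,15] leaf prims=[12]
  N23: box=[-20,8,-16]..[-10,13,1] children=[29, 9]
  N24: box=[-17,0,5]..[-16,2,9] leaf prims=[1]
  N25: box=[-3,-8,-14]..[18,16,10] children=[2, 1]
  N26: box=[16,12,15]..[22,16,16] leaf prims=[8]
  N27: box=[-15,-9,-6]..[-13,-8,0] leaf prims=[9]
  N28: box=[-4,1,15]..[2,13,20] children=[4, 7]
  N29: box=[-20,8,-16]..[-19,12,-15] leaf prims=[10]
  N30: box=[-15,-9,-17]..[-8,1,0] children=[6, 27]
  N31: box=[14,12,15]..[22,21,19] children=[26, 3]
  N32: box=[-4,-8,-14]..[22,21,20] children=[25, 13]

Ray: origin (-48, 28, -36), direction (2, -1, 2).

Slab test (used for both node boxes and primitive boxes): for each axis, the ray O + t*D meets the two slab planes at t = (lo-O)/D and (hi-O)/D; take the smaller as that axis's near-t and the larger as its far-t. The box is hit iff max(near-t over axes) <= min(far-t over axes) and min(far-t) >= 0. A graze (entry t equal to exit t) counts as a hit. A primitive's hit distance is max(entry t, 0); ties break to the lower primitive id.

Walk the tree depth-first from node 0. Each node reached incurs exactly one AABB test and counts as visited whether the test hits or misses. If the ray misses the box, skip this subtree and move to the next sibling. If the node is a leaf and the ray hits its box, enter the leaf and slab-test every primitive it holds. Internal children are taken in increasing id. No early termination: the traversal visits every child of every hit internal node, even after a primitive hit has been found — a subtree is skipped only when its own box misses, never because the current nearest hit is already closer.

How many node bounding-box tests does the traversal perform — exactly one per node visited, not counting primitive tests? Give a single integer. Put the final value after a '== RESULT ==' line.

Walk:
N0 x:[14,35] y:[5,44] z:[19/2,28] -> hit [14,28], descend [18, 32]
  N18 x:[14,20] y:[5,44] z:[19/2,51/2] -> hit [14,20], descend [16, 21]
    N16 x:[31/2,20] y:[27,44] z:[19/2,21] -> miss, prune
    N21 x:[14,20] y:[5,28] z:[10,51/2] -> hit [14,20], descend [11, 23]
      N11 x:[31/2,20] y:[5,28] z:[41/2,51/2] -> miss, prune
      N23 x:[14,19] y:[15,20] z:[10,37/2] -> hit [15,37/2], descend [9, 29]
        N9 x:[17,19] y:[15,20] z:[16,37/2] -> hit [17,37/2] leaf, test {P13@t=17}
        N29 x:[14,29/2] y:[16,20] z:[10,21/2] -> miss, prune
  N32 x:[22,35] y:[7,36] z:[11,28] -> hit [22,28], descend [13, 25]
    N13 x:[22,35] y:[7,27] z:[51/2,28] -> hit [51/2,27], descend [17, 28]
      N17 x:[55/2,35] y:[7,16] z:[51/2,55/2] -> miss, prune
      N28 x:[22,25] y:[15,27] z:[51/2,28] -> miss, prune
    N25 x:[45/2,33] y:[12,36] z:[11,23] -> hit [45/2,23], descend [1, 2]
      N1 x:[45/2,61/2] y:[12,19] z:[16,19] -> miss, prune
      N2 x:[27,33] y:[25,36] z:[11,23] -> miss, prune

order=[0, 18, 16, 21, 11, 23, 9, 29, 32, 13, 17, 28, 25, 1, 2]  |boxes|=15  |leaves|=1  hit=P13

== RESULT ==
15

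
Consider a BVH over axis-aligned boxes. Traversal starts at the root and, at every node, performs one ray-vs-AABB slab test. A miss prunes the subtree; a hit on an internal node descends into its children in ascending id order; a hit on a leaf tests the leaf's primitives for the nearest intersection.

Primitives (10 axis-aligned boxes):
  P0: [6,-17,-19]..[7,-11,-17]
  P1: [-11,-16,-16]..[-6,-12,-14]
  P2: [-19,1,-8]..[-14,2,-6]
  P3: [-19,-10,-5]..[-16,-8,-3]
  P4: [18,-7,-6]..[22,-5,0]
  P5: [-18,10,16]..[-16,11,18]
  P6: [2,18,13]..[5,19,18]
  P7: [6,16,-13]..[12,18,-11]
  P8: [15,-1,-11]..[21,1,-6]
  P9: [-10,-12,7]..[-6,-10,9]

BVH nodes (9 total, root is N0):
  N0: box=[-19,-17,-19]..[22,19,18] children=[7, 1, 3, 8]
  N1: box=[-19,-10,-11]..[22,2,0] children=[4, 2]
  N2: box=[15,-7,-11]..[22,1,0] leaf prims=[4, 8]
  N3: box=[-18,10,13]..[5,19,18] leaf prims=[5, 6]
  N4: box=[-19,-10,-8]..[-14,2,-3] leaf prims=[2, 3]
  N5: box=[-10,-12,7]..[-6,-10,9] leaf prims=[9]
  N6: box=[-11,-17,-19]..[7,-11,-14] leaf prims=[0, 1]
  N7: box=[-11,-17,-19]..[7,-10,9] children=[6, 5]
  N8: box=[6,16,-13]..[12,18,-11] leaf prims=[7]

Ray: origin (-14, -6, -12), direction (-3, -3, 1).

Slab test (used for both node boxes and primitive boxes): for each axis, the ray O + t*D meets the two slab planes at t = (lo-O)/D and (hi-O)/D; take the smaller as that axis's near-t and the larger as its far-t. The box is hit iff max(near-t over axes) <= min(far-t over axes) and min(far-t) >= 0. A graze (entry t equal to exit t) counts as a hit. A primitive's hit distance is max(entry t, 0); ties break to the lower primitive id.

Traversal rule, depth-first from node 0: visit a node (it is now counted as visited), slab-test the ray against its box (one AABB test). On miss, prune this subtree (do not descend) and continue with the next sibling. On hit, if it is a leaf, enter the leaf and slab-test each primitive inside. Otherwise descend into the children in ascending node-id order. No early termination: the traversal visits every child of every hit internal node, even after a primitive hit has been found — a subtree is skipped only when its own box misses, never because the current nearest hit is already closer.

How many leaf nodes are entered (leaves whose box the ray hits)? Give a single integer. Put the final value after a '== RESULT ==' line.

Traverse from the root:
N0 x:[-12,5/3] y:[-25/3,11/3] z:[-7,30] -> hit [-7,5/3], descend [1, 3, 7, 8]
  N1 x:[-12,5/3] y:[-8/3,4/3] z:[1,12] -> hit [1,4/3], descend [2, 4]
    N2 x:[-12,-29/3] y:[-7/3,1/3] z:[1,12] -> miss, prune
    N4 x:[0,5/3] y:[-8/3,4/3] z:[4,9] -> miss, prune
  N3 x:[-19/3,4/3] y:[-25/3,-16/3] z:[25,30] -> miss, prune
  N7 x:[-7,-1] y:[4/3,11/3] z:[-7,21] -> miss, prune
  N8 x:[-26/3,-20/3] y:[-8,-22/3] z:[-1,1] -> miss, prune

Visited [0, 1, 2, 4, 3, 7, 8]. Tests: 7 box, 0 leaf. Nearest: miss.

== RESULT ==
0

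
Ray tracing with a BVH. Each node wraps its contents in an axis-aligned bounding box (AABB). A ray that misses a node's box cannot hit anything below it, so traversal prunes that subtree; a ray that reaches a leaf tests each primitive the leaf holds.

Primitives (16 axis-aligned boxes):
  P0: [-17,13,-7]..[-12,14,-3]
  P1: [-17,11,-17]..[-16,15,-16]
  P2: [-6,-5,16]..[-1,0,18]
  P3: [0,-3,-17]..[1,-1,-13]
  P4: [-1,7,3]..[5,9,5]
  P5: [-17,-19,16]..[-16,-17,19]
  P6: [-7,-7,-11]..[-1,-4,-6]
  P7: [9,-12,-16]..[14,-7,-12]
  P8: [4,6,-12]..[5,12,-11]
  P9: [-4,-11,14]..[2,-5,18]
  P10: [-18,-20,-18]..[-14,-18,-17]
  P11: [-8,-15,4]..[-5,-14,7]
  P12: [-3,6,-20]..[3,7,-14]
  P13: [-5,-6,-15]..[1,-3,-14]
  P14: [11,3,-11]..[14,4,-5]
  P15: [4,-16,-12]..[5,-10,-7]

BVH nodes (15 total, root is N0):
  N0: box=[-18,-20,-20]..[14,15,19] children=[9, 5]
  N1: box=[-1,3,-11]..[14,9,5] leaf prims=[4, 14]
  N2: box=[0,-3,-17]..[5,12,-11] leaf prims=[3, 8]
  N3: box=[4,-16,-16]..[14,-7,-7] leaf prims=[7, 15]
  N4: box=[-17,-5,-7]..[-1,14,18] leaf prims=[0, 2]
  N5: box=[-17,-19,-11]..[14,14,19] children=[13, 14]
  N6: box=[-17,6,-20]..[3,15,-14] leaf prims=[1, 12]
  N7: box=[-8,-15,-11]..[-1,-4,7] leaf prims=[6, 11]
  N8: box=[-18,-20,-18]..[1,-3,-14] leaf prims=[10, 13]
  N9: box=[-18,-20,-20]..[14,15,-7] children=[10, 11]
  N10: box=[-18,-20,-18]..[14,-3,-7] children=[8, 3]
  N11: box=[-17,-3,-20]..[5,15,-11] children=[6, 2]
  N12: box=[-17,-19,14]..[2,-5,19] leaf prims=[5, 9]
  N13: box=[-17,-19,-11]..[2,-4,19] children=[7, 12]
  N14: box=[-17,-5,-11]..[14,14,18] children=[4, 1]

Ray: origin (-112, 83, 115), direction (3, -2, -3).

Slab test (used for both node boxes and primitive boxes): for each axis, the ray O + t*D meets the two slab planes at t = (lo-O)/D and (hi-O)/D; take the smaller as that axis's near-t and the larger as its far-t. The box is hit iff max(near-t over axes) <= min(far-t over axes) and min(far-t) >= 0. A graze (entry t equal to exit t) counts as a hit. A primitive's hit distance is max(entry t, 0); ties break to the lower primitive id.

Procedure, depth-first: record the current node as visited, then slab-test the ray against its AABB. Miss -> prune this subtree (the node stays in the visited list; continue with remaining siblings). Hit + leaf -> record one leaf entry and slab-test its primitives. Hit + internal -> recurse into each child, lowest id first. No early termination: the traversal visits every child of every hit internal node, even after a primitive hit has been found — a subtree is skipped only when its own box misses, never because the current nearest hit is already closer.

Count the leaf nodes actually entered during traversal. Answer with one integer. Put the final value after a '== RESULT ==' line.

Traverse from the root:
N0 x:[94/3,42] y:[34,103/2] z:[32,45] -> hit [34,42], descend [5, 9]
  N5 x:[95/3,42] y:[69/2,51] z:[32,42] -> hit [69/2,42], descend [13, 14]
    N13 x:[95/3,38] y:[87/2,51] z:[32,42] -> miss, prune
    N14 x:[95/3,42] y:[69/2,44] z:[97/3,42] -> hit [69/2,42], descend [1, 4]
      N1 x:[37,42] y:[37,40] z:[110/3,42] -> hit [37,40] leaf, test {P4@t=37, P14(miss)}
      N4 x:[95/3,37] y:[69/2,44] z:[97/3,122/3] -> hit [69/2,37] leaf, test {P0(miss), P2(miss)}
  N9 x:[94/3,42] y:[34,103/2] z:[122/3,45] -> hit [122/3,42], descend [10, 11]
    N10 x:[94/3,42] y:[43,103/2] z:[122/3,133/3] -> miss, prune
    N11 x:[95/3,39] y:[34,43] z:[42,45] -> miss, prune

Visited [0, 5, 13, 14, 1, 4, 9, 10, 11]. Tests: 9 box, 2 leaf. Nearest: P4.

== RESULT ==
2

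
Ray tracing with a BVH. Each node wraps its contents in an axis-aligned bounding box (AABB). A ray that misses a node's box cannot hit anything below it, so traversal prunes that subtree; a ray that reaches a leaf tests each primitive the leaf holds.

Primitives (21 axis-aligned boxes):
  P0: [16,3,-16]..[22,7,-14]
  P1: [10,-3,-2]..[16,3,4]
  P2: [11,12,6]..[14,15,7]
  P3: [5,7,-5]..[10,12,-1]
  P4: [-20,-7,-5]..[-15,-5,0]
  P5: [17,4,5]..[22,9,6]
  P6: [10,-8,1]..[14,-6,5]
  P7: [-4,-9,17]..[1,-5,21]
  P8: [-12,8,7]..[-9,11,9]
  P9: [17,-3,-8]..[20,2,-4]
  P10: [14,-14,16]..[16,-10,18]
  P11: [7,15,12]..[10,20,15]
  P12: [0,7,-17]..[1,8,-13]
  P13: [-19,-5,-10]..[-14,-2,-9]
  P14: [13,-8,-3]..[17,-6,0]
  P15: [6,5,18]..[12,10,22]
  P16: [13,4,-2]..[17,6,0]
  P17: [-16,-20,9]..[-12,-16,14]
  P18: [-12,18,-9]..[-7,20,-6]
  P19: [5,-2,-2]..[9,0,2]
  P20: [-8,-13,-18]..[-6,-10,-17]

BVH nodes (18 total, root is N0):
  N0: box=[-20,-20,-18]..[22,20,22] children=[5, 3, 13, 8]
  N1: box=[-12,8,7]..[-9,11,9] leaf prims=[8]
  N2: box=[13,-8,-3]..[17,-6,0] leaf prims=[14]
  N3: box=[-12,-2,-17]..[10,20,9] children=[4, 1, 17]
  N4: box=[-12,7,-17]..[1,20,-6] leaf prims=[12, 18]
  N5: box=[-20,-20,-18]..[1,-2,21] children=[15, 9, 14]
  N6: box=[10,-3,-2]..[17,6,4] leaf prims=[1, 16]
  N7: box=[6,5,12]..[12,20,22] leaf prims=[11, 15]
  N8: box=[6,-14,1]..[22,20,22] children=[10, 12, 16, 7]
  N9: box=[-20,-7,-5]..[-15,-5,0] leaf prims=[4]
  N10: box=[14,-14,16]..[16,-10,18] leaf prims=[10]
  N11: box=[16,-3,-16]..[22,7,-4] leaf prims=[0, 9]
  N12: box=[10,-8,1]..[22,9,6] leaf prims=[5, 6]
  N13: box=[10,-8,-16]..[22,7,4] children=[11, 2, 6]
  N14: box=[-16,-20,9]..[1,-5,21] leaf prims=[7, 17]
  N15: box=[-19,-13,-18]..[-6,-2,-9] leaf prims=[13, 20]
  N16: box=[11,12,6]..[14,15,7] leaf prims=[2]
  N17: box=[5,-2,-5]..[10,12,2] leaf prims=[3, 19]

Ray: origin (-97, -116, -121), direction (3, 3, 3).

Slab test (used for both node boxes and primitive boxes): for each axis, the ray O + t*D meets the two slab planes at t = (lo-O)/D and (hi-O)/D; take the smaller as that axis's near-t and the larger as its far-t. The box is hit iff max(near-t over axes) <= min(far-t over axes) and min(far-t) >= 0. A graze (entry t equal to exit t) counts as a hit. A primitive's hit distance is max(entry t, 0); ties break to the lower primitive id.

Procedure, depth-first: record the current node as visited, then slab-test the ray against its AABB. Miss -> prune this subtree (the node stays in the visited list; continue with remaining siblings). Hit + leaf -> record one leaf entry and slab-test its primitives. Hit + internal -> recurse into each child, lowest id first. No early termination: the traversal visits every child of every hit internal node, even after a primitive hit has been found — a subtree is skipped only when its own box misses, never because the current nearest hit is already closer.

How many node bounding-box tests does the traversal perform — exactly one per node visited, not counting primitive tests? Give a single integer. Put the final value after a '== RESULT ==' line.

Walk:
N0 x:[77/3,119/3] y:[32,136/3] z:[103/3,143/3] -> hit [103/3,119/3], descend [3, 5, 8, 13]
  N3 x:[85/3,107/3] y:[38,136/3] z:[104/3,130/3] -> miss, prune
  N5 x:[77/3,98/3] y:[32,38] z:[103/3,142/3] -> miss, prune
  N8 x:[103/3,119/3] y:[34,136/3] z:[122/3,143/3] -> miss, prune
  N13 x:[107/3,119/3] y:[36,41] z:[35,125/3] -> hit [36,119/3], descend [2, 6, 11]
    N2 x:[110/3,38] y:[36,110/3] z:[118/3,121/3] -> miss, prune
    N6 x:[107/3,38] y:[113/3,122/3] z:[119/3,125/3] -> miss, prune
    N11 x:[113/3,119/3] y:[113/3,41] z:[35,39] -> hit [113/3,39] leaf, test {P0(miss), P9@t=38}

order=[0, 3, 5, 8, 13, 2, 6, 11]  |boxes|=8  |leaves|=1  hit=P9

== RESULT ==
8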